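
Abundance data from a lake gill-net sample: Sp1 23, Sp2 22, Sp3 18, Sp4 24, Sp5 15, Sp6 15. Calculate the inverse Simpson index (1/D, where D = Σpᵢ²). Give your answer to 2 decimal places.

5.79

Total N = 23+22+18+24+15+15 = 117, so the proportions are 0.196581, 0.188034, 0.153846, 0.205128, 0.128205, 0.128205 (working shown to 6 dp, full precision carried).
D = 0.196581² + 0.188034² + 0.153846² + 0.205128² + 0.128205² + 0.128205² = 0.038644 + 0.035357 + 0.023669 + 0.042078 + 0.016437 + 0.016437 = 0.172620.
So 1/D = 5.7931, i.e. 5.79 to 2 decimal places.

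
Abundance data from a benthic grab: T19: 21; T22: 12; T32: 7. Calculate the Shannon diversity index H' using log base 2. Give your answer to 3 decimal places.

1.449

Total N = 21+12+7 = 40, so the proportions are 0.525, 0.3, 0.175 (working shown to 5 dp, full precision carried).
Each pᵢ log₂ pᵢ term: 0.525×(-0.92961)=-0.48805, 0.3×(-1.73697)=-0.52109, 0.175×(-2.51457)=-0.44005.
Sum = -1.44919, so H' = 1.449.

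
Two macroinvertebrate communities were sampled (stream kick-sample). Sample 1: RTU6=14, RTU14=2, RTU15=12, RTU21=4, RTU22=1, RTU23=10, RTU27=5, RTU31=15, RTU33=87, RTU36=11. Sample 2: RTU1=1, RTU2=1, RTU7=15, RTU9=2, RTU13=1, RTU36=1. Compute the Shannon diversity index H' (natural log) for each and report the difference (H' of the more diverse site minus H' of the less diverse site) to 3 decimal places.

Sample 1: N=161, proportions 0.08696, 0.01242, 0.07453, 0.02484, 0.00621, 0.06211, 0.03106, 0.09317, 0.54037, 0.06832, giving H' = 1.60127 (working shown to 5 dp, full precision carried).
Sample 2: N=21, proportions 0.04762, 0.04762, 0.71429, 0.09524, 0.04762, 0.04762, giving H' = 1.04419.
Difference = |1.60127 − 1.04419| = 0.55708, i.e. 0.557 to 3 decimal places.

0.557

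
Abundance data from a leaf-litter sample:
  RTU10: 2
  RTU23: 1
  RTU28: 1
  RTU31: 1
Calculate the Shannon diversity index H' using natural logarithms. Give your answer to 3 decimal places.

1.332

Total N = 2+1+1+1 = 5, so the proportions are 0.4, 0.2, 0.2, 0.2 (working shown to 5 dp, full precision carried).
Each pᵢ ln pᵢ term: 0.4×(-0.91629)=-0.36652, 0.2×(-1.60944)=-0.32189, 0.2×(-1.60944)=-0.32189, 0.2×(-1.60944)=-0.32189.
Sum = -1.33218, so H' = 1.332.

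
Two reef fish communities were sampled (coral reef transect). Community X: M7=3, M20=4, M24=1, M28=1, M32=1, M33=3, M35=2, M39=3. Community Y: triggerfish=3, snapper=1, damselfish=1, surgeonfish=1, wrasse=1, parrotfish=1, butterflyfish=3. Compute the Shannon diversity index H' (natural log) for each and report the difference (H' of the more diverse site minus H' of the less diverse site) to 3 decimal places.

Community X: N=18, proportions 0.16667, 0.22222, 0.05556, 0.05556, 0.05556, 0.16667, 0.11111, 0.16667, giving H' = 1.95598 (working shown to 5 dp, full precision carried).
Community Y: N=11, proportions 0.27273, 0.09091, 0.09091, 0.09091, 0.09091, 0.09091, 0.27273, giving H' = 1.79865.
Difference = |1.95598 − 1.79865| = 0.15733, i.e. 0.157 to 3 decimal places.

0.157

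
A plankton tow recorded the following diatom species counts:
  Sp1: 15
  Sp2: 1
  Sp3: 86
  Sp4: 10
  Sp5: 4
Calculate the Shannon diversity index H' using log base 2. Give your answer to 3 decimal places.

1.233

Total N = 15+1+86+10+4 = 116, so the proportions are 0.12931, 0.00862, 0.74138, 0.08621, 0.03448 (working shown to 5 dp, full precision carried).
Each pᵢ log₂ pᵢ term: 0.12931×(-2.95109)=-0.38161, 0.00862×(-6.85798)=-0.05912, 0.74138×(-0.43172)=-0.32007, 0.08621×(-3.53605)=-0.30483, 0.03448×(-4.85798)=-0.16752.
Sum = -1.23314, so H' = 1.233.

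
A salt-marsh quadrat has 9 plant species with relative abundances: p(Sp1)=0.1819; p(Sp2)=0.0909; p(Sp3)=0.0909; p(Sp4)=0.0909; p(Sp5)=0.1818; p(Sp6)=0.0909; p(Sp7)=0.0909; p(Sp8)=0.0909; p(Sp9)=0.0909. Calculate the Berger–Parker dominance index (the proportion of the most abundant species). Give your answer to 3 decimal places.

The largest proportion is 0.1819, i.e. d = 0.182 to 3 decimal places.

0.182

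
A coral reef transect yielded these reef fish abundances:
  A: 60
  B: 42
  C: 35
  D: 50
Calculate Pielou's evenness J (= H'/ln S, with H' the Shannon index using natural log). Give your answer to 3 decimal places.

Total N = 60+42+35+50 = 187, so the proportions are 0.32086, 0.2246, 0.18717, 0.26738 (working shown to 5 dp, full precision carried).
H' = −Σ pᵢ ln pᵢ = −((-0.36474) + (-0.33542) + (-0.31365) + (-0.35270)) = 1.36650.
With S = 4 species, ln S = 1.38629, so J = 1.36650/1.38629 = 0.98572, i.e. 0.986 to 3 decimal places.

0.986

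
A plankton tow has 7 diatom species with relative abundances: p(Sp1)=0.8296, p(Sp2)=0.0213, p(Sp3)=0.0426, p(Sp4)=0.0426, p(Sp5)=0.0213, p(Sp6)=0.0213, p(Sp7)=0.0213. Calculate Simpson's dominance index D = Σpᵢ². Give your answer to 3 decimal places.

D = 0.8296² + 0.0213² + 0.0426² + 0.0426² + 0.0213² + 0.0213² + 0.0213² = 0.68824 + 0.00045 + 0.00181 + 0.00181 + 0.00045 + 0.00045 + 0.00045 = 0.69368 (working shown to 5 dp, full precision carried).
To 3 decimal places, D = 0.694.

0.694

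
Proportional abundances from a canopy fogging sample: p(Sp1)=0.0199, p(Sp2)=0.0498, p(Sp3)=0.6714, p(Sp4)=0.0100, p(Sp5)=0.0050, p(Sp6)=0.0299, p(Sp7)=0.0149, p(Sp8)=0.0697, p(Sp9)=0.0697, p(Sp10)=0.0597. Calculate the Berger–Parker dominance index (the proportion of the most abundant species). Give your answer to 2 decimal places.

0.67

The largest proportion is 0.6714, i.e. d = 0.67 to 2 decimal places.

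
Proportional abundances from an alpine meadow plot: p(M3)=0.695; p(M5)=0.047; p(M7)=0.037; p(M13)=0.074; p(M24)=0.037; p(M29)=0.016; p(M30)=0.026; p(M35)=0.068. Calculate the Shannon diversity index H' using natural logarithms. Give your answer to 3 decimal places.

1.177

Each pᵢ ln pᵢ term (working shown to 5 dp, full precision carried): 0.695×(-0.36384)=-0.25287, 0.047×(-3.05761)=-0.14371, 0.037×(-3.29684)=-0.12198, 0.074×(-2.60369)=-0.19267, 0.037×(-3.29684)=-0.12198, 0.016×(-4.13517)=-0.06616, 0.026×(-3.64966)=-0.09489, 0.068×(-2.68825)=-0.18280.
Sum = -1.17707, so H' = 1.177.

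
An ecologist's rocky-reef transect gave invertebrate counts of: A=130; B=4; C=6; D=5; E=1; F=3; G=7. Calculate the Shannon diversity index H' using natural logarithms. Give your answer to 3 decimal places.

0.729

Total N = 130+4+6+5+1+3+7 = 156, so the proportions are 0.83333, 0.02564, 0.03846, 0.03205, 0.00641, 0.01923, 0.04487 (working shown to 5 dp, full precision carried).
Each pᵢ ln pᵢ term: 0.83333×(-0.18232)=-0.15193, 0.02564×(-3.66356)=-0.09394, 0.03846×(-3.25810)=-0.12531, 0.03205×(-3.44042)=-0.11027, 0.00641×(-5.04986)=-0.03237, 0.01923×(-3.95124)=-0.07599, 0.04487×(-3.10395)=-0.13928.
Sum = -0.72909, so H' = 0.729.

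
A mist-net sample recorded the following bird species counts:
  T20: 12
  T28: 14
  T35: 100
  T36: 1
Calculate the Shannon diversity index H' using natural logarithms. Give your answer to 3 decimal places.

0.692

Total N = 12+14+100+1 = 127, so the proportions are 0.09449, 0.11024, 0.7874, 0.00787 (working shown to 5 dp, full precision carried).
Each pᵢ ln pᵢ term: 0.09449×(-2.35928)=-0.22292, 0.11024×(-2.20513)=-0.24309, 0.7874×(-0.23902)=-0.18820, 0.00787×(-4.84419)=-0.03814.
Sum = -0.69235, so H' = 0.692.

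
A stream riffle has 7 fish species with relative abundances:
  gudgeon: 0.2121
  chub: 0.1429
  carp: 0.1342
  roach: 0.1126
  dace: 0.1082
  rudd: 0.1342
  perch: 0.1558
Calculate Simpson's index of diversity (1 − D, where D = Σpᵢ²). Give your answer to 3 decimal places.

0.850

D = 0.2121² + 0.1429² + 0.1342² + 0.1126² + 0.1082² + 0.1342² + 0.1558² = 0.04499 + 0.02042 + 0.01801 + 0.01268 + 0.01171 + 0.01801 + 0.02427 = 0.15009 (working shown to 5 dp, full precision carried).
So 1 − D = 0.84991, i.e. 0.850 to 3 decimal places.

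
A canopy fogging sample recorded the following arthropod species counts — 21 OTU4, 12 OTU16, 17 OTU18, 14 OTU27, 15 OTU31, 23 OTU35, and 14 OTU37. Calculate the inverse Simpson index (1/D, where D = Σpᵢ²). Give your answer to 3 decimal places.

6.661

Total N = 21+12+17+14+15+23+14 = 116, so the proportions are 0.1810345, 0.1034483, 0.1465517, 0.1206897, 0.1293103, 0.1982759, 0.1206897 (working shown to 7 dp, full precision carried).
D = 0.1810345² + 0.1034483² + 0.1465517² + 0.1206897² + 0.1293103² + 0.1982759² + 0.1206897² = 0.0327735 + 0.0107015 + 0.0214774 + 0.0145660 + 0.0167212 + 0.0393133 + 0.0145660 = 0.1501189.
So 1/D = 6.66139, i.e. 6.661 to 3 decimal places.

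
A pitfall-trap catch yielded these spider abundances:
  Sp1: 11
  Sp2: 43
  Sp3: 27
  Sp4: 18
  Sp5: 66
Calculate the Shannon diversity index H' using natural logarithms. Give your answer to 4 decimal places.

1.4354

Total N = 11+43+27+18+66 = 165, so the proportions are 0.066667, 0.260606, 0.163636, 0.109091, 0.4 (working shown to 6 dp, full precision carried).
Each pᵢ ln pᵢ term: 0.066667×(-2.708050)=-0.180537, 0.260606×(-1.344745)=-0.350449, 0.163636×(-1.810109)=-0.296200, 0.109091×(-2.215574)=-0.241699, 0.4×(-0.916291)=-0.366516.
Sum = -1.435400, so H' = 1.4354.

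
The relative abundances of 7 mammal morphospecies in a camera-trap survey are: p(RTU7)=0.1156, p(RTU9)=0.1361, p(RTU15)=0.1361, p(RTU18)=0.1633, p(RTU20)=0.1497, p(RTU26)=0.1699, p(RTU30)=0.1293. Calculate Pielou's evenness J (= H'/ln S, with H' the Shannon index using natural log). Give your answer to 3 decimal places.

H' = −Σ pᵢ ln pᵢ = −((-0.24942) + (-0.27143) + (-0.27143) + (-0.29593) + (-0.28430) + (-0.30116) + (-0.26450)) = 1.93817 (working shown to 5 dp, full precision carried).
With S = 7 species, ln S = 1.94591, so J = 1.93817/1.94591 = 0.99602, i.e. 0.996 to 3 decimal places.

0.996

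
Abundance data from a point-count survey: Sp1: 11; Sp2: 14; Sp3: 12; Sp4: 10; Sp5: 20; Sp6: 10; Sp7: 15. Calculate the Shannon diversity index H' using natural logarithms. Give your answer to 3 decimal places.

Total N = 11+14+12+10+20+10+15 = 92, so the proportions are 0.11957, 0.15217, 0.13043, 0.1087, 0.21739, 0.1087, 0.16304 (working shown to 5 dp, full precision carried).
Each pᵢ ln pᵢ term: 0.11957×(-2.12389)=-0.25394, 0.15217×(-1.88273)=-0.28650, 0.13043×(-2.03688)=-0.26568, 0.1087×(-2.21920)=-0.24122, 0.21739×(-1.52606)=-0.33175, 0.1087×(-2.21920)=-0.24122, 0.16304×(-1.81374)=-0.29572.
Sum = -1.91603, so H' = 1.916.

1.916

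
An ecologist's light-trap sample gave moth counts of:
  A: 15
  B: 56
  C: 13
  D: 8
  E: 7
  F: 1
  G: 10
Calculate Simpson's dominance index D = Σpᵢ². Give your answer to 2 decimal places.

Total N = 15+56+13+8+7+1+10 = 110, so the proportions are 0.1364, 0.5091, 0.1182, 0.0727, 0.0636, 0.0091, 0.0909 (working shown to 4 dp, full precision carried).
D = 0.1364² + 0.5091² + 0.1182² + 0.0727² + 0.0636² + 0.0091² + 0.0909² = 0.0186 + 0.2592 + 0.0140 + 0.0053 + 0.0040 + 0.0001 + 0.0083 = 0.3094.
To 2 decimal places, D = 0.31.

0.31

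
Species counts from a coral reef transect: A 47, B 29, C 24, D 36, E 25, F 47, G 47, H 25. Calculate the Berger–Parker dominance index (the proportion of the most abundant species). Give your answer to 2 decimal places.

Total N = 47+29+24+36+25+47+47+25 = 280, so the proportions are 0.1679, 0.1036, 0.0857, 0.1286, 0.0893, 0.1679, 0.1679, 0.0893 (working shown to 4 dp, full precision carried).
The largest proportion is 0.1679, i.e. d = 0.17 to 2 decimal places.

0.17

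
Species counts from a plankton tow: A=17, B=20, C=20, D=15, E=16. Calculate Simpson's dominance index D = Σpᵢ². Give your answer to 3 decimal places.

0.203

Total N = 17+20+20+15+16 = 88, so the proportions are 0.19318, 0.22727, 0.22727, 0.17045, 0.18182 (working shown to 5 dp, full precision carried).
D = 0.19318² + 0.22727² + 0.22727² + 0.17045² + 0.18182² = 0.03732 + 0.05165 + 0.05165 + 0.02905 + 0.03306 = 0.20274.
To 3 decimal places, D = 0.203.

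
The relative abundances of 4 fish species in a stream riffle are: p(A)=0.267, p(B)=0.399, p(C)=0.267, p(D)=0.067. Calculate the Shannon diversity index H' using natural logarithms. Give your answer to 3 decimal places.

Each pᵢ ln pᵢ term (working shown to 5 dp, full precision carried): 0.267×(-1.32051)=-0.35258, 0.399×(-0.91879)=-0.36660, 0.267×(-1.32051)=-0.35258, 0.067×(-2.70306)=-0.18111.
Sum = -1.25285, so H' = 1.253.

1.253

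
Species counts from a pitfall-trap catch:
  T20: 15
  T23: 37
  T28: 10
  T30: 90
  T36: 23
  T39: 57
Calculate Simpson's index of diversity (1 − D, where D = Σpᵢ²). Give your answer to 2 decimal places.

0.75

Total N = 15+37+10+90+23+57 = 232, so the proportions are 0.0647, 0.1595, 0.0431, 0.3879, 0.0991, 0.2457 (working shown to 4 dp, full precision carried).
D = 0.0647² + 0.1595² + 0.0431² + 0.3879² + 0.0991² + 0.2457² = 0.0042 + 0.0254 + 0.0019 + 0.1505 + 0.0098 + 0.0604 = 0.2522.
So 1 − D = 0.7478, i.e. 0.75 to 2 decimal places.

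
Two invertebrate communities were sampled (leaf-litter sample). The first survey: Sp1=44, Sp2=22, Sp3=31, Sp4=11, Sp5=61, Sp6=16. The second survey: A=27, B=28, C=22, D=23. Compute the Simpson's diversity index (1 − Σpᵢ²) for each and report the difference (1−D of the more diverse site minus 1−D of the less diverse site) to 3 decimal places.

0.034

The first survey: N=185, proportions 0.23784, 0.11892, 0.16757, 0.05946, 0.32973, 0.08649, giving 1−D = 0.78148 (working shown to 5 dp, full precision carried).
The second survey: N=100, proportions 0.27, 0.28, 0.22, 0.23, giving 1−D = 0.74740.
Difference = |0.78148 − 0.74740| = 0.03408, i.e. 0.034 to 3 decimal places.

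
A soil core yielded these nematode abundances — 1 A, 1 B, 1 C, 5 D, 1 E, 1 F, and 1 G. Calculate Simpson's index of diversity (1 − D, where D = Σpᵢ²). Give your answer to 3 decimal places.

0.744

Total N = 1+1+1+5+1+1+1 = 11, so the proportions are 0.09091, 0.09091, 0.09091, 0.45455, 0.09091, 0.09091, 0.09091 (working shown to 5 dp, full precision carried).
D = 0.09091² + 0.09091² + 0.09091² + 0.45455² + 0.09091² + 0.09091² + 0.09091² = 0.00826 + 0.00826 + 0.00826 + 0.20661 + 0.00826 + 0.00826 + 0.00826 = 0.25620.
So 1 − D = 0.74380, i.e. 0.744 to 3 decimal places.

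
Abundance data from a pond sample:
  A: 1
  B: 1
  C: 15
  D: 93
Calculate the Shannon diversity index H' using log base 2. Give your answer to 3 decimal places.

0.720

Total N = 1+1+15+93 = 110, so the proportions are 0.00909, 0.00909, 0.13636, 0.84545 (working shown to 5 dp, full precision carried).
Each pᵢ log₂ pᵢ term: 0.00909×(-6.78136)=-0.06165, 0.00909×(-6.78136)=-0.06165, 0.13636×(-2.87447)=-0.39197, 0.84545×(-0.24220)=-0.20477.
Sum = -0.72004, so H' = 0.720.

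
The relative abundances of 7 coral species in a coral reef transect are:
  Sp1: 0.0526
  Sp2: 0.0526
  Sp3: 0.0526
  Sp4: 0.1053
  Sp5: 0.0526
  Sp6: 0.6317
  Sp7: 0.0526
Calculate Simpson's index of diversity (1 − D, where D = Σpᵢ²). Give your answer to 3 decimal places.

0.576

D = 0.0526² + 0.0526² + 0.0526² + 0.1053² + 0.0526² + 0.6317² + 0.0526² = 0.00277 + 0.00277 + 0.00277 + 0.01109 + 0.00277 + 0.39904 + 0.00277 = 0.42397 (working shown to 5 dp, full precision carried).
So 1 − D = 0.57603, i.e. 0.576 to 3 decimal places.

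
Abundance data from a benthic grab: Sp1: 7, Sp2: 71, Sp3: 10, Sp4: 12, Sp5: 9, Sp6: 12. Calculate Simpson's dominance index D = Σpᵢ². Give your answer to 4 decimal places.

Total N = 7+71+10+12+9+12 = 121, so the proportions are 0.057851, 0.586777, 0.082645, 0.099174, 0.07438, 0.099174 (working shown to 6 dp, full precision carried).
D = 0.057851² + 0.586777² + 0.082645² + 0.099174² + 0.07438² + 0.099174² = 0.003347 + 0.344307 + 0.006830 + 0.009835 + 0.005532 + 0.009835 = 0.379687.
To 4 decimal places, D = 0.3797.

0.3797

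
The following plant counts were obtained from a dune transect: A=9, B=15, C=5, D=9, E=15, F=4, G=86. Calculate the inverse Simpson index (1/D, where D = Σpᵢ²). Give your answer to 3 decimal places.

2.541

Total N = 9+15+5+9+15+4+86 = 143, so the proportions are 0.062937, 0.104895, 0.034965, 0.062937, 0.104895, 0.027972, 0.601399 (working shown to 6 dp, full precision carried).
D = 0.062937² + 0.104895² + 0.034965² + 0.062937² + 0.104895² + 0.027972² + 0.601399² = 0.003961 + 0.011003 + 0.001223 + 0.003961 + 0.011003 + 0.000782 + 0.361680 = 0.393613.
So 1/D = 2.54056, i.e. 2.541 to 3 decimal places.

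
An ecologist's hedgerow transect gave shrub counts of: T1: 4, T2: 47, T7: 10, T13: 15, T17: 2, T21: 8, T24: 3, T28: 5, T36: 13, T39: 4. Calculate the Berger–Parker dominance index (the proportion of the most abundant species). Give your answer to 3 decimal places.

0.423

Total N = 4+47+10+15+2+8+3+5+13+4 = 111, so the proportions are 0.03604, 0.42342, 0.09009, 0.13514, 0.01802, 0.07207, 0.02703, 0.04505, 0.11712, 0.03604 (working shown to 5 dp, full precision carried).
The largest proportion is 0.42342, i.e. d = 0.423 to 3 decimal places.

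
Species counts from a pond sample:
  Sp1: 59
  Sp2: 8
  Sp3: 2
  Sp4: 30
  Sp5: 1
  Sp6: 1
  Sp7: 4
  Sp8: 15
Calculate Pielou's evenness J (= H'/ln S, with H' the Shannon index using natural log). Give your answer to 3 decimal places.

0.672

Total N = 59+8+2+30+1+1+4+15 = 120, so the proportions are 0.49167, 0.06667, 0.01667, 0.25, 0.00833, 0.00833, 0.03333, 0.125 (working shown to 5 dp, full precision carried).
H' = −Σ pᵢ ln pᵢ = −((-0.34906) + (-0.18054) + (-0.06824) + (-0.34657) + (-0.03990) + (-0.03990) + (-0.11337) + (-0.25993)) = 1.39751.
With S = 8 species, ln S = 2.07944, so J = 1.39751/2.07944 = 0.67206, i.e. 0.672 to 3 decimal places.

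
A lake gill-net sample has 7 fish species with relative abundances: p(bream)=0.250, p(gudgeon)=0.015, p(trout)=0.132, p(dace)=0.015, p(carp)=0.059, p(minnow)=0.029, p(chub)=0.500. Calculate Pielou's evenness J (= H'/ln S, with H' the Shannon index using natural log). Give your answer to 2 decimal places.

0.70

H' = −Σ pᵢ ln pᵢ = −((-0.3466) + (-0.0630) + (-0.2673) + (-0.0630) + (-0.1670) + (-0.1027) + (-0.3466)) = 1.3561 (working shown to 4 dp, full precision carried).
With S = 7 species, ln S = 1.9459, so J = 1.3561/1.9459 = 0.6969, i.e. 0.70 to 2 decimal places.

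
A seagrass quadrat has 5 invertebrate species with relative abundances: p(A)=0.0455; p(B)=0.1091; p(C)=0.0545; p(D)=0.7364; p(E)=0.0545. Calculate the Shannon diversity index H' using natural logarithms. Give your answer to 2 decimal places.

Each pᵢ ln pᵢ term (working shown to 4 dp, full precision carried): 0.0455×(-3.0900)=-0.1406, 0.1091×(-2.2155)=-0.2417, 0.0545×(-2.9096)=-0.1586, 0.7364×(-0.3060)=-0.2253, 0.0545×(-2.9096)=-0.1586.
Sum = -0.9248, so H' = 0.92.

0.92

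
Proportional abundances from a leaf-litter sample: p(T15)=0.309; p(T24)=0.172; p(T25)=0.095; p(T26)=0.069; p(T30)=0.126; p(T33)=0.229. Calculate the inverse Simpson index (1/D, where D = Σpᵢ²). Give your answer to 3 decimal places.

D = 0.309² + 0.172² + 0.095² + 0.069² + 0.126² + 0.229² = 0.0954810 + 0.0295840 + 0.0090250 + 0.0047610 + 0.0158760 + 0.0524410 = 0.2071680 (working shown to 7 dp, full precision carried).
So 1/D = 4.82700, i.e. 4.827 to 3 decimal places.

4.827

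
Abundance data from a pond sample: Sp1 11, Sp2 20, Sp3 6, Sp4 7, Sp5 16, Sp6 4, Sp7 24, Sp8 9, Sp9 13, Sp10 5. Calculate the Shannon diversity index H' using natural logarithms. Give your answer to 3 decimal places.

2.154

Total N = 11+20+6+7+16+4+24+9+13+5 = 115, so the proportions are 0.09565, 0.17391, 0.05217, 0.06087, 0.13913, 0.03478, 0.2087, 0.07826, 0.11304, 0.04348 (working shown to 5 dp, full precision carried).
Each pᵢ ln pᵢ term: 0.09565×(-2.34704)=-0.22450, 0.17391×(-1.74920)=-0.30421, 0.05217×(-2.95317)=-0.15408, 0.06087×(-2.79902)=-0.17038, 0.13913×(-1.97234)=-0.27441, 0.03478×(-3.35864)=-0.11682, 0.2087×(-1.56688)=-0.32700, 0.07826×(-2.54771)=-0.19939, 0.11304×(-2.17998)=-0.24643, 0.04348×(-3.13549)=-0.13633.
Sum = -2.15354, so H' = 2.154.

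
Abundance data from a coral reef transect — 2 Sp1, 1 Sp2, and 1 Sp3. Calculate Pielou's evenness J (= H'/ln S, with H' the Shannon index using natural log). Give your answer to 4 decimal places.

Total N = 2+1+1 = 4, so the proportions are 0.5, 0.25, 0.25 (working shown to 6 dp, full precision carried).
H' = −Σ pᵢ ln pᵢ = −((-0.346574) + (-0.346574) + (-0.346574)) = 1.039721.
With S = 3 species, ln S = 1.098612, so J = 1.039721/1.098612 = 0.946395, i.e. 0.9464 to 4 decimal places.

0.9464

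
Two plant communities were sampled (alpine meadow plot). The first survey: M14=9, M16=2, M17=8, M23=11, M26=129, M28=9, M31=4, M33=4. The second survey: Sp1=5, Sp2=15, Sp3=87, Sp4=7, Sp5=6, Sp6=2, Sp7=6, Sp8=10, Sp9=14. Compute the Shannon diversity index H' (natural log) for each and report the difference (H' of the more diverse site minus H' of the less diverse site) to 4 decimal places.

The first survey: N=176, proportions 0.051136, 0.011364, 0.045455, 0.0625, 0.732955, 0.051136, 0.022727, 0.022727, giving H' = 1.068468 (working shown to 6 dp, full precision carried).
The second survey: N=152, proportions 0.032895, 0.098684, 0.572368, 0.046053, 0.039474, 0.013158, 0.039474, 0.065789, 0.092105, giving H' = 1.512806.
Difference = |1.068468 − 1.512806| = 0.444338, i.e. 0.4443 to 4 decimal places.

0.4443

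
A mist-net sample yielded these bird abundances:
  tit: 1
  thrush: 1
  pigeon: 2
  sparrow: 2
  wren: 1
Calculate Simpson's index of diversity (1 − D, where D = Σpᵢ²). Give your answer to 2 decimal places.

0.78

Total N = 1+1+2+2+1 = 7, so the proportions are 0.1429, 0.1429, 0.2857, 0.2857, 0.1429 (working shown to 4 dp, full precision carried).
D = 0.1429² + 0.1429² + 0.2857² + 0.2857² + 0.1429² = 0.0204 + 0.0204 + 0.0816 + 0.0816 + 0.0204 = 0.2245.
So 1 − D = 0.7755, i.e. 0.78 to 2 decimal places.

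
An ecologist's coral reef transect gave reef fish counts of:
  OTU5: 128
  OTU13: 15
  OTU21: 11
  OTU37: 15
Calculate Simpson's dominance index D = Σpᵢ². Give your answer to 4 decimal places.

Total N = 128+15+11+15 = 169, so the proportions are 0.757396, 0.088757, 0.065089, 0.088757 (working shown to 6 dp, full precision carried).
D = 0.757396² + 0.088757² + 0.065089² + 0.088757² = 0.573649 + 0.007878 + 0.004237 + 0.007878 = 0.593642.
To 4 decimal places, D = 0.5936.

0.5936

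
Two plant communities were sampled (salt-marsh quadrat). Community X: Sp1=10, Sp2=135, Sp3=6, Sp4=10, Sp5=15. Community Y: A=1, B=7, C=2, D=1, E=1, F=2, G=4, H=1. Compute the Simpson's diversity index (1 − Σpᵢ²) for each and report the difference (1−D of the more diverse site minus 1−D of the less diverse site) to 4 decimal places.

0.3899

Community X: N=176, proportions 0.056818, 0.767045, 0.034091, 0.056818, 0.085227, giving 1−D = 0.396759 (working shown to 6 dp, full precision carried).
Community Y: N=19, proportions 0.052632, 0.368421, 0.105263, 0.052632, 0.052632, 0.105263, 0.210526, 0.052632, giving 1−D = 0.786704.
Difference = |0.396759 − 0.786704| = 0.389945, i.e. 0.3899 to 4 decimal places.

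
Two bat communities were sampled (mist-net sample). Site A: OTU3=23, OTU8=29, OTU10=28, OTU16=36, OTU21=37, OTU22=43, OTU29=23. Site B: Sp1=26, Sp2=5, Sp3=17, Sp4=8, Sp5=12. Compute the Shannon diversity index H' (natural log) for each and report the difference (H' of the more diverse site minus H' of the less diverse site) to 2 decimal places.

Site A: N=219, proportions 0.105, 0.1324, 0.1279, 0.1644, 0.1689, 0.1963, 0.105, giving H' = 1.9209 (working shown to 4 dp, full precision carried).
Site B: N=68, proportions 0.3824, 0.0735, 0.25, 0.1176, 0.1765, giving H' = 1.4640.
Difference = |1.9209 − 1.4640| = 0.4569, i.e. 0.46 to 2 decimal places.

0.46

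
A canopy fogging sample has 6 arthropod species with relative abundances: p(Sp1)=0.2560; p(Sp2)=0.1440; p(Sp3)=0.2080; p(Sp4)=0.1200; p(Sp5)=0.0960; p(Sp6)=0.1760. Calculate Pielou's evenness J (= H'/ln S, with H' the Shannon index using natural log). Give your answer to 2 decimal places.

0.97

H' = −Σ pᵢ ln pᵢ = −((-0.3488) + (-0.2791) + (-0.3266) + (-0.2544) + (-0.2250) + (-0.3058)) = 1.7396 (working shown to 4 dp, full precision carried).
With S = 6 species, ln S = 1.7918, so J = 1.7396/1.7918 = 0.9709, i.e. 0.97 to 2 decimal places.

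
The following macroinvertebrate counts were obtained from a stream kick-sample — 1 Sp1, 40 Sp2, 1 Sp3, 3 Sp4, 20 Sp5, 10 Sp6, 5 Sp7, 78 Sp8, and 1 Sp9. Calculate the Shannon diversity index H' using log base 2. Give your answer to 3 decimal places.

Total N = 1+40+1+3+20+10+5+78+1 = 159, so the proportions are 0.00629, 0.25157, 0.00629, 0.01887, 0.12579, 0.06289, 0.03145, 0.49057, 0.00629 (working shown to 5 dp, full precision carried).
Each pᵢ log₂ pᵢ term: 0.00629×(-7.31288)=-0.04599, 0.25157×(-1.99095)=-0.50087, 0.00629×(-7.31288)=-0.04599, 0.01887×(-5.72792)=-0.10807, 0.12579×(-2.99095)=-0.37622, 0.06289×(-3.99095)=-0.25100, 0.03145×(-4.99095)=-0.15695, 0.49057×(-1.02748)=-0.50405, 0.00629×(-7.31288)=-0.04599.
Sum = -2.03514, so H' = 2.035.

2.035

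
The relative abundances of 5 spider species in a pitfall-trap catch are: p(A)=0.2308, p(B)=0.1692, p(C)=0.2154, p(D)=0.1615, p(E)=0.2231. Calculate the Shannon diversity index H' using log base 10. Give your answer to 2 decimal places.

Each pᵢ log₁₀ pᵢ term (working shown to 4 dp, full precision carried): 0.2308×(-0.6368)=-0.1470, 0.1692×(-0.7716)=-0.1306, 0.2154×(-0.6668)=-0.1436, 0.1615×(-0.7918)=-0.1279, 0.2231×(-0.6515)=-0.1453.
Sum = -0.6944, so H' = 0.69.

0.69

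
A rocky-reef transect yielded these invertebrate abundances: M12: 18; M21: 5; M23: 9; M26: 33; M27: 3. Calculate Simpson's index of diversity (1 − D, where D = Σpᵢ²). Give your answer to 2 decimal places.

0.67

Total N = 18+5+9+33+3 = 68, so the proportions are 0.2647, 0.0735, 0.1324, 0.4853, 0.0441 (working shown to 4 dp, full precision carried).
D = 0.2647² + 0.0735² + 0.1324² + 0.4853² + 0.0441² = 0.0701 + 0.0054 + 0.0175 + 0.2355 + 0.0019 = 0.3304.
So 1 − D = 0.6696, i.e. 0.67 to 2 decimal places.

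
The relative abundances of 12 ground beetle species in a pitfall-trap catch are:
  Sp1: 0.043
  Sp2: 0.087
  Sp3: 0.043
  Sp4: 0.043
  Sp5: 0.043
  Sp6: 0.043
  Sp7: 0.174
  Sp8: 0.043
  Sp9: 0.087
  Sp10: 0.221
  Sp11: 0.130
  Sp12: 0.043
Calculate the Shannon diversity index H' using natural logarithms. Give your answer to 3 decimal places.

2.275

Each pᵢ ln pᵢ term (working shown to 5 dp, full precision carried): 0.043×(-3.14656)=-0.13530, 0.087×(-2.44185)=-0.21244, 0.043×(-3.14656)=-0.13530, 0.043×(-3.14656)=-0.13530, 0.043×(-3.14656)=-0.13530, 0.043×(-3.14656)=-0.13530, 0.174×(-1.74870)=-0.30427, 0.043×(-3.14656)=-0.13530, 0.087×(-2.44185)=-0.21244, 0.221×(-1.50959)=-0.33362, 0.13×(-2.04022)=-0.26523, 0.043×(-3.14656)=-0.13530.
Sum = -2.27512, so H' = 2.275.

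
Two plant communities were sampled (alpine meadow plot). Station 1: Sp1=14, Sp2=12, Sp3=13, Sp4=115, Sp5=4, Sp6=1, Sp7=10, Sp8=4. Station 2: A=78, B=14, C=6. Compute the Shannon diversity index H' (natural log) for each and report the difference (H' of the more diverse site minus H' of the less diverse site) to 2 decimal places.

Station 1: N=173, proportions 0.0809, 0.0694, 0.0751, 0.6647, 0.0231, 0.0058, 0.0578, 0.0231, giving H' = 1.2233 (working shown to 4 dp, full precision carried).
Station 2: N=98, proportions 0.7959, 0.1429, 0.0612, giving H' = 0.6307.
Difference = |1.2233 − 0.6307| = 0.5926, i.e. 0.59 to 2 decimal places.

0.59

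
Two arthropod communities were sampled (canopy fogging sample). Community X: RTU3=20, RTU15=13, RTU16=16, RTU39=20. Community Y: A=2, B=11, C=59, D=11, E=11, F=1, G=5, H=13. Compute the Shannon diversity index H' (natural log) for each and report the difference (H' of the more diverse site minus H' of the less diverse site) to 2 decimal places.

Community X: N=69, proportions 0.2899, 0.1884, 0.2319, 0.2899, giving H' = 1.3713 (working shown to 4 dp, full precision carried).
Community Y: N=113, proportions 0.0177, 0.0973, 0.5221, 0.0973, 0.0973, 0.0088, 0.0442, 0.115, giving H' = 1.5196.
Difference = |1.3713 − 1.5196| = 0.1483, i.e. 0.15 to 2 decimal places.

0.15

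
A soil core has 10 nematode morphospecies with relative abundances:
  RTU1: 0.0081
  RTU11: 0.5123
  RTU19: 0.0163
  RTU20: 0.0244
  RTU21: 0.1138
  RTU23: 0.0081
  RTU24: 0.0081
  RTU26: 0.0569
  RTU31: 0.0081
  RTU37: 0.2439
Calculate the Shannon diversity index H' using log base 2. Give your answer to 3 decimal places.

Each pᵢ log₂ pᵢ term (working shown to 5 dp, full precision carried): 0.0081×(-6.94786)=-0.05628, 0.5123×(-0.96494)=-0.49434, 0.0163×(-5.93898)=-0.09681, 0.0244×(-5.35698)=-0.13071, 0.1138×(-3.13543)=-0.35681, 0.0081×(-6.94786)=-0.05628, 0.0081×(-6.94786)=-0.05628, 0.0569×(-4.13543)=-0.23531, 0.0081×(-6.94786)=-0.05628, 0.2439×(-2.03564)=-0.49649.
Sum = -2.03557, so H' = 2.036.

2.036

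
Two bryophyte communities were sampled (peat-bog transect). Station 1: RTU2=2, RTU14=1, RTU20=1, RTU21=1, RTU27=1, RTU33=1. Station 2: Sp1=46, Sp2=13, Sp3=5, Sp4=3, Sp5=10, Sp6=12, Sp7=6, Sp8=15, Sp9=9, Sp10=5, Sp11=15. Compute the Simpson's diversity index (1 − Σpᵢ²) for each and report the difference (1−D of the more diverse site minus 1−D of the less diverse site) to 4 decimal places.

0.0204

Station 1: N=7, proportions 0.28571429, 0.14285714, 0.14285714, 0.14285714, 0.14285714, 0.14285714, giving 1−D = 0.81632653 (working shown to 8 dp, full precision carried).
Station 2: N=139, proportions 0.33093525, 0.09352518, 0.03597122, 0.02158273, 0.07194245, 0.08633094, 0.04316547, 0.10791367, 0.0647482, 0.03597122, 0.10791367, giving 1−D = 0.83670617.
Difference = |0.81632653 − 0.83670617| = 0.02037964, i.e. 0.0204 to 4 decimal places.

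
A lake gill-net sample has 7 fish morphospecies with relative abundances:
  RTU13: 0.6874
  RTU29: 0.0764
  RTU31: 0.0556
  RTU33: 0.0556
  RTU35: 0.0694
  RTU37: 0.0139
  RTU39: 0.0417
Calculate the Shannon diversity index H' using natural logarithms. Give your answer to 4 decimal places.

Each pᵢ ln pᵢ term (working shown to 6 dp, full precision carried): 0.6874×(-0.374839)=-0.257664, 0.0764×(-2.571773)=-0.196483, 0.0556×(-2.889572)=-0.160660, 0.0556×(-2.889572)=-0.160660, 0.0694×(-2.667868)=-0.185150, 0.0139×(-4.275866)=-0.059435, 0.0417×(-3.177254)=-0.132491.
Sum = -1.152544, so H' = 1.1525.

1.1525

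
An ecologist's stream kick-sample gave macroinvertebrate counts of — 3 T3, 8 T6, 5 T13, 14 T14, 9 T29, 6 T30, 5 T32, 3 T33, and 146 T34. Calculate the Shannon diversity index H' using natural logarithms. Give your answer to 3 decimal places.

Total N = 3+8+5+14+9+6+5+3+146 = 199, so the proportions are 0.01508, 0.0402, 0.02513, 0.07035, 0.04523, 0.03015, 0.02513, 0.01508, 0.73367 (working shown to 5 dp, full precision carried).
Each pᵢ ln pᵢ term: 0.01508×(-4.19469)=-0.06324, 0.0402×(-3.21386)=-0.12920, 0.02513×(-3.68387)=-0.09256, 0.07035×(-2.65425)=-0.18673, 0.04523×(-3.09608)=-0.14002, 0.03015×(-3.50155)=-0.10557, 0.02513×(-3.68387)=-0.09256, 0.01508×(-4.19469)=-0.06324, 0.73367×(-0.30970)=-0.22722.
Sum = -1.10034, so H' = 1.100.

1.100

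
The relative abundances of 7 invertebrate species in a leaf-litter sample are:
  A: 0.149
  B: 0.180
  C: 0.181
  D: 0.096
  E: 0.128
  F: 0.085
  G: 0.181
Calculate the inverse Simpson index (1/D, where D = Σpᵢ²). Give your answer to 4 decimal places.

D = 0.149² + 0.18² + 0.181² + 0.096² + 0.128² + 0.085² + 0.181² = 0.02220100 + 0.03240000 + 0.03276100 + 0.00921600 + 0.01638400 + 0.00722500 + 0.03276100 = 0.15294800 (working shown to 8 dp, full precision carried).
So 1/D = 6.538170, i.e. 6.5382 to 4 decimal places.

6.5382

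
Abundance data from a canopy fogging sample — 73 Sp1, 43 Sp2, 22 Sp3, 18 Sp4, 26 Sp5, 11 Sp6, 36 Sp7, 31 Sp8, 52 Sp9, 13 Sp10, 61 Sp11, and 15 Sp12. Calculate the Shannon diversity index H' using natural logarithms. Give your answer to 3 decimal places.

2.324

Total N = 73+43+22+18+26+11+36+31+52+13+61+15 = 401, so the proportions are 0.18204, 0.10723, 0.05486, 0.04489, 0.06484, 0.02743, 0.08978, 0.07731, 0.12968, 0.03242, 0.15212, 0.03741 (working shown to 5 dp, full precision carried).
Each pᵢ ln pᵢ term: 0.18204×(-1.70350)=-0.31011, 0.10723×(-2.23276)=-0.23942, 0.05486×(-2.90292)=-0.15926, 0.04489×(-3.10359)=-0.13931, 0.06484×(-2.73586)=-0.17739, 0.02743×(-3.59607)=-0.09865, 0.08978×(-2.41044)=-0.21640, 0.07731×(-2.55997)=-0.19790, 0.12968×(-2.04272)=-0.26489, 0.03242×(-3.42901)=-0.11116, 0.15212×(-1.88309)=-0.28645, 0.03741×(-3.28591)=-0.12291.
Sum = -2.32387, so H' = 2.324.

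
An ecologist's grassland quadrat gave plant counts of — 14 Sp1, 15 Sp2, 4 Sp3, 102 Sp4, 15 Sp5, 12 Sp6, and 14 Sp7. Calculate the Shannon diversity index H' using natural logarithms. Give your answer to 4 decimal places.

Total N = 14+15+4+102+15+12+14 = 176, so the proportions are 0.079545, 0.085227, 0.022727, 0.579545, 0.085227, 0.068182, 0.079545 (working shown to 6 dp, full precision carried).
Each pᵢ ln pᵢ term: 0.079545×(-2.531427)=-0.201363, 0.085227×(-2.462434)=-0.209867, 0.022727×(-3.784190)=-0.086004, 0.579545×(-0.545511)=-0.316149, 0.085227×(-2.462434)=-0.209867, 0.068182×(-2.685577)=-0.183108, 0.079545×(-2.531427)=-0.201363.
Sum = -1.407720, so H' = 1.4077.

1.4077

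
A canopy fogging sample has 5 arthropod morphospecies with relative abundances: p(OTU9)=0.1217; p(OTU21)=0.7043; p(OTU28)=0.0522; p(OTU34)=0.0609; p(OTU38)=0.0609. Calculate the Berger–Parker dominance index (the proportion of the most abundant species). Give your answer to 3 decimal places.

0.704

The largest proportion is 0.7043, i.e. d = 0.704 to 3 decimal places.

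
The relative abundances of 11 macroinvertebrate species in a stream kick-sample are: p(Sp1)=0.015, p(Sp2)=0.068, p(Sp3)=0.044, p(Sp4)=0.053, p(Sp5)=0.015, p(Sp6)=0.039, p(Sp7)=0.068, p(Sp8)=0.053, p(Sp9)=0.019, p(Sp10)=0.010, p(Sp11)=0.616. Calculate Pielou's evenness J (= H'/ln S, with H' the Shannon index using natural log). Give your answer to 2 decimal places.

H' = −Σ pᵢ ln pᵢ = −((-0.0630) + (-0.1828) + (-0.1374) + (-0.1557) + (-0.0630) + (-0.1265) + (-0.1828) + (-0.1557) + (-0.0753) + (-0.0461) + (-0.2985)) = 1.4867 (working shown to 4 dp, full precision carried).
With S = 11 species, ln S = 2.3979, so J = 1.4867/2.3979 = 0.6200, i.e. 0.62 to 2 decimal places.

0.62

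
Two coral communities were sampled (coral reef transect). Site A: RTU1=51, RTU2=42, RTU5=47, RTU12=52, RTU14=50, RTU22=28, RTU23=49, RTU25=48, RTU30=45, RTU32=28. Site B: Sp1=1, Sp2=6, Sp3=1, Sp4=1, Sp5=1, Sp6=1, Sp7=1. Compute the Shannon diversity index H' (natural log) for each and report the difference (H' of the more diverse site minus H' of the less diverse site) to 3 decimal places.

0.693

Site A: N=440, proportions 0.11591, 0.09545, 0.10682, 0.11818, 0.11364, 0.06364, 0.11136, 0.10909, 0.10227, 0.06364, giving H' = 2.28235 (working shown to 5 dp, full precision carried).
Site B: N=12, proportions 0.08333, 0.5, 0.08333, 0.08333, 0.08333, 0.08333, 0.08333, giving H' = 1.58903.
Difference = |2.28235 − 1.58903| = 0.69332, i.e. 0.693 to 3 decimal places.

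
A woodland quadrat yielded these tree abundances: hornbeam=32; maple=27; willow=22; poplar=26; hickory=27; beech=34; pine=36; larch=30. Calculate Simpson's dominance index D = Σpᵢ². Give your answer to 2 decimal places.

Total N = 32+27+22+26+27+34+36+30 = 234, so the proportions are 0.1368, 0.1154, 0.094, 0.1111, 0.1154, 0.1453, 0.1538, 0.1282 (working shown to 4 dp, full precision carried).
D = 0.1368² + 0.1154² + 0.094² + 0.1111² + 0.1154² + 0.1453² + 0.1538² + 0.1282² = 0.0187 + 0.0133 + 0.0088 + 0.0123 + 0.0133 + 0.0211 + 0.0237 + 0.0164 = 0.1277.
To 2 decimal places, D = 0.13.

0.13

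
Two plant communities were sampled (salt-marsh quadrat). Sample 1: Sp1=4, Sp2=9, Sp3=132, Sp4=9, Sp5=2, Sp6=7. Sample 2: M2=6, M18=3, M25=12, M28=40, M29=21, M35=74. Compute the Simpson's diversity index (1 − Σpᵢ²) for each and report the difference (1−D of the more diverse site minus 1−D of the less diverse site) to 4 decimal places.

Sample 1: N=163, proportions 0.02454, 0.055215, 0.809816, 0.055215, 0.01227, 0.042945, giving 1−D = 0.335504 (working shown to 6 dp, full precision carried).
Sample 2: N=156, proportions 0.038462, 0.019231, 0.076923, 0.25641, 0.134615, 0.474359, giving 1−D = 0.683350.
Difference = |0.335504 − 0.683350| = 0.347846, i.e. 0.3478 to 4 decimal places.

0.3478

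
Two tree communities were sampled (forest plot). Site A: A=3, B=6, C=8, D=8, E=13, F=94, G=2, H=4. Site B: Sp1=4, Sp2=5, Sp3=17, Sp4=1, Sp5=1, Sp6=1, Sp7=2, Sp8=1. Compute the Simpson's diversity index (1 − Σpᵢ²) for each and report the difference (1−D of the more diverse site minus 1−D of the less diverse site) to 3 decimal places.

0.153

Site A: N=138, proportions 0.02174, 0.04348, 0.05797, 0.05797, 0.0942, 0.68116, 0.01449, 0.02899, giving 1−D = 0.51701 (working shown to 5 dp, full precision carried).
Site B: N=32, proportions 0.125, 0.15625, 0.53125, 0.03125, 0.03125, 0.03125, 0.0625, 0.03125, giving 1−D = 0.66992.
Difference = |0.51701 − 0.66992| = 0.15291, i.e. 0.153 to 3 decimal places.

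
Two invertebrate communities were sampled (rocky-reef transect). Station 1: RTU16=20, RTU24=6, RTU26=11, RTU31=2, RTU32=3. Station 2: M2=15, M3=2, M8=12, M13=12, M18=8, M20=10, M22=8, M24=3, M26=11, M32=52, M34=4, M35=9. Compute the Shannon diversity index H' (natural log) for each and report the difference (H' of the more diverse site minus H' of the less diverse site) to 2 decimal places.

0.80

Station 1: N=42, proportions 0.4762, 0.1429, 0.2619, 0.0476, 0.0714, giving H' = 1.3157 (working shown to 4 dp, full precision carried).
Station 2: N=146, proportions 0.1027, 0.0137, 0.0822, 0.0822, 0.0548, 0.0685, 0.0548, 0.0205, 0.0753, 0.3562, 0.0274, 0.0616, giving H' = 2.1179.
Difference = |1.3157 − 2.1179| = 0.8022, i.e. 0.80 to 2 decimal places.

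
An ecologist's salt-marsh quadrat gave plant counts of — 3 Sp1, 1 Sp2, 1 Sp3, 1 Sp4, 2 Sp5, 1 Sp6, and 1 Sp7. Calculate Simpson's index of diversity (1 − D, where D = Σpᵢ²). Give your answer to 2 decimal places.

Total N = 3+1+1+1+2+1+1 = 10, so the proportions are 0.3, 0.1, 0.1, 0.1, 0.2, 0.1, 0.1 (working shown to 4 dp, full precision carried).
D = 0.3² + 0.1² + 0.1² + 0.1² + 0.2² + 0.1² + 0.1² = 0.0900 + 0.0100 + 0.0100 + 0.0100 + 0.0400 + 0.0100 + 0.0100 = 0.1800.
So 1 − D = 0.8200, i.e. 0.82 to 2 decimal places.

0.82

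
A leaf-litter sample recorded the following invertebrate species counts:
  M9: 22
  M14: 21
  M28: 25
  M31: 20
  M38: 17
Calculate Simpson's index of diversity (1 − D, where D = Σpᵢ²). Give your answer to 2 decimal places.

0.80

Total N = 22+21+25+20+17 = 105, so the proportions are 0.2095, 0.2, 0.2381, 0.1905, 0.1619 (working shown to 4 dp, full precision carried).
D = 0.2095² + 0.2² + 0.2381² + 0.1905² + 0.1619² = 0.0439 + 0.0400 + 0.0567 + 0.0363 + 0.0262 = 0.2031.
So 1 − D = 0.7969, i.e. 0.80 to 2 decimal places.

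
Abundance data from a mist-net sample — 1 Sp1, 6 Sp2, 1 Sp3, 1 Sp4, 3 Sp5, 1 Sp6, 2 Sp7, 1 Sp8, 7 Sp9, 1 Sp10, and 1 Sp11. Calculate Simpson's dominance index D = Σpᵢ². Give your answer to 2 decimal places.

0.17

Total N = 1+6+1+1+3+1+2+1+7+1+1 = 25, so the proportions are 0.04, 0.24, 0.04, 0.04, 0.12, 0.04, 0.08, 0.04, 0.28, 0.04, 0.04 (working shown to 4 dp, full precision carried).
D = 0.04² + 0.24² + 0.04² + 0.04² + 0.12² + 0.04² + 0.08² + 0.04² + 0.28² + 0.04² + 0.04² = 0.0016 + 0.0576 + 0.0016 + 0.0016 + 0.0144 + 0.0016 + 0.0064 + 0.0016 + 0.0784 + 0.0016 + 0.0016 = 0.1680.
To 2 decimal places, D = 0.17.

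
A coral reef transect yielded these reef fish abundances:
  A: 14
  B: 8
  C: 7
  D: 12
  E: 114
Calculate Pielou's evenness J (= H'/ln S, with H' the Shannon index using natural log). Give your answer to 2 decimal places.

Total N = 14+8+7+12+114 = 155, so the proportions are 0.0903, 0.0516, 0.0452, 0.0774, 0.7355 (working shown to 4 dp, full precision carried).
H' = −Σ pᵢ ln pᵢ = −((-0.2172) + (-0.1530) + (-0.1399) + (-0.1981) + (-0.2260)) = 0.9341.
With S = 5 species, ln S = 1.6094, so J = 0.9341/1.6094 = 0.5804, i.e. 0.58 to 2 decimal places.

0.58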